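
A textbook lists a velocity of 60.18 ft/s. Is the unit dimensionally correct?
Yes

velocity has SI base units: m / s
ft/s reduces to the same SI base units, so it is a valid unit for velocity.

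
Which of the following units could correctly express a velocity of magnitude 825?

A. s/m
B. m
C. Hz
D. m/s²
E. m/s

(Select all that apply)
E

velocity has SI base units: m / s

Checking each option against m / s:
  A. s/m: ✗ does not match
  B. m: ✗ does not match
  C. Hz: ✗ does not match
  D. m/s²: ✗ does not match
  E. m/s: ✓ matches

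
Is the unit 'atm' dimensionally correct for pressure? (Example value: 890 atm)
Yes

pressure has SI base units: kg / (m * s^2)
atm reduces to the same SI base units, so it is a valid unit for pressure.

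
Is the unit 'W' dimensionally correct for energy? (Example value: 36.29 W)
No

energy has SI base units: kg * m^2 / s^2
W does NOT reduce to kg * m^2 / s^2; a valid unit for energy would be e.g. J.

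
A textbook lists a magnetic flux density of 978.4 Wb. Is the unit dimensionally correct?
No

magnetic flux density has SI base units: kg / (A * s^2)
Wb does NOT reduce to kg / (A * s^2); a valid unit for magnetic flux density would be e.g. T.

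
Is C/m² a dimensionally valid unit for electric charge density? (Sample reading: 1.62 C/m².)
No

electric charge density has SI base units: A * s / m^3
C/m² does NOT reduce to A * s / m^3; a valid unit for electric charge density would be e.g. C/m³.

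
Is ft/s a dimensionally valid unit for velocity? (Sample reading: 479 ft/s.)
Yes

velocity has SI base units: m / s
ft/s reduces to the same SI base units, so it is a valid unit for velocity.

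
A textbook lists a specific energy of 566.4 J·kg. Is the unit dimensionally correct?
No

specific energy has SI base units: m^2 / s^2
J·kg does NOT reduce to m^2 / s^2; a valid unit for specific energy would be e.g. J/kg.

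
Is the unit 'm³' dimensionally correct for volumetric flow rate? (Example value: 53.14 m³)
No

volumetric flow rate has SI base units: m^3 / s
m³ does NOT reduce to m^3 / s; a valid unit for volumetric flow rate would be e.g. m³/s.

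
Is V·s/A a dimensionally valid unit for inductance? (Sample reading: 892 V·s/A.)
Yes

inductance has SI base units: kg * m^2 / (A^2 * s^2)
V·s/A reduces to the same SI base units, so it is a valid unit for inductance.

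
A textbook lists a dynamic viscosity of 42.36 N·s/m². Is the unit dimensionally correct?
Yes

dynamic viscosity has SI base units: kg / (m * s)
N·s/m² reduces to the same SI base units, so it is a valid unit for dynamic viscosity.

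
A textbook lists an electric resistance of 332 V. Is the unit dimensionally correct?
No

electric resistance has SI base units: kg * m^2 / (A^2 * s^3)
V does NOT reduce to kg * m^2 / (A^2 * s^3); a valid unit for electric resistance would be e.g. Ω.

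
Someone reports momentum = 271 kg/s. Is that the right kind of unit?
No

momentum has SI base units: kg * m / s
kg/s does NOT reduce to kg * m / s; a valid unit for momentum would be e.g. kg·m/s.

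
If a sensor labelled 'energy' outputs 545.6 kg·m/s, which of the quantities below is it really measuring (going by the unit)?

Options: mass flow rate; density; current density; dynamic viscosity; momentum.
momentum

energy should have units dimensionally equivalent to kg * m^2 / s^2 (e.g. J).
The given unit 'kg·m/s' reduces to kg * m / s. Of the listed options, that is the dimensionality of momentum.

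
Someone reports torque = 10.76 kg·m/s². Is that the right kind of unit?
No

torque has SI base units: kg * m^2 / s^2
kg·m/s² does NOT reduce to kg * m^2 / s^2; a valid unit for torque would be e.g. N·m.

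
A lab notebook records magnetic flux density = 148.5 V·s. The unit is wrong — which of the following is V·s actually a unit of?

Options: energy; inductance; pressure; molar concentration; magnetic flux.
magnetic flux

magnetic flux density should have units dimensionally equivalent to kg / (A * s^2) (e.g. T).
The given unit 'V·s' reduces to kg * m^2 / (A * s^2). Of the listed options, that is the dimensionality of magnetic flux.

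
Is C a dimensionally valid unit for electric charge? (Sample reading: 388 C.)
Yes

electric charge has SI base units: A * s
C reduces to the same SI base units, so it is a valid unit for electric charge.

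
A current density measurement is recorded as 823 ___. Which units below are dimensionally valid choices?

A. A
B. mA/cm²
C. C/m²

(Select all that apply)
B

current density has SI base units: A / m^2

Checking each option against A / m^2:
  A. A: ✗ does not match
  B. mA/cm²: ✓ matches
  C. C/m²: ✗ does not match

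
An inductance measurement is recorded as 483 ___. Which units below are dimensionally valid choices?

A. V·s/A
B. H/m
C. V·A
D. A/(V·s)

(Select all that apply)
A

inductance has SI base units: kg * m^2 / (A^2 * s^2)

Checking each option against kg * m^2 / (A^2 * s^2):
  A. V·s/A: ✓ matches
  B. H/m: ✗ does not match
  C. V·A: ✗ does not match
  D. A/(V·s): ✗ does not match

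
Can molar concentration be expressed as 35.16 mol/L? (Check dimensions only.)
Yes

molar concentration has SI base units: mol / m^3
mol/L reduces to the same SI base units, so it is a valid unit for molar concentration.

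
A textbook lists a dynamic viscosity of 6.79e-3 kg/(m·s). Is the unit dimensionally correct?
Yes

dynamic viscosity has SI base units: kg / (m * s)
kg/(m·s) reduces to the same SI base units, so it is a valid unit for dynamic viscosity.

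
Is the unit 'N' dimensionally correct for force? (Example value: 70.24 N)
Yes

force has SI base units: kg * m / s^2
N reduces to the same SI base units, so it is a valid unit for force.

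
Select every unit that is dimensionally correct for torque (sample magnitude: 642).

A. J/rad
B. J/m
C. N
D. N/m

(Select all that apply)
A

torque has SI base units: kg * m^2 / s^2

Checking each option against kg * m^2 / s^2:
  A. J/rad: ✓ matches
  B. J/m: ✗ does not match
  C. N: ✗ does not match
  D. N/m: ✗ does not match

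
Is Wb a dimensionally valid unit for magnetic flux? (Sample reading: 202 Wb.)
Yes

magnetic flux has SI base units: kg * m^2 / (A * s^2)
Wb reduces to the same SI base units, so it is a valid unit for magnetic flux.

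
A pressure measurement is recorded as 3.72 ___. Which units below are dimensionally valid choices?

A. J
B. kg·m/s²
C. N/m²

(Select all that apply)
C

pressure has SI base units: kg / (m * s^2)

Checking each option against kg / (m * s^2):
  A. J: ✗ does not match
  B. kg·m/s²: ✗ does not match
  C. N/m²: ✓ matches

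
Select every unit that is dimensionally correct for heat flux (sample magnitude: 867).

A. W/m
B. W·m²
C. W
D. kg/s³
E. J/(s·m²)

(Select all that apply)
D, E

heat flux has SI base units: kg / s^3

Checking each option against kg / s^3:
  A. W/m: ✗ does not match
  B. W·m²: ✗ does not match
  C. W: ✗ does not match
  D. kg/s³: ✓ matches
  E. J/(s·m²): ✓ matches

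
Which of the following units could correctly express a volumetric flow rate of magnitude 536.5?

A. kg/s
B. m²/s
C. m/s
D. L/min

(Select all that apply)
D

volumetric flow rate has SI base units: m^3 / s

Checking each option against m^3 / s:
  A. kg/s: ✗ does not match
  B. m²/s: ✗ does not match
  C. m/s: ✗ does not match
  D. L/min: ✓ matches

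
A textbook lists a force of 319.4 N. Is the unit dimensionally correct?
Yes

force has SI base units: kg * m / s^2
N reduces to the same SI base units, so it is a valid unit for force.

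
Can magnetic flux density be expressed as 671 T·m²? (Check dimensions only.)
No

magnetic flux density has SI base units: kg / (A * s^2)
T·m² does NOT reduce to kg / (A * s^2); a valid unit for magnetic flux density would be e.g. T.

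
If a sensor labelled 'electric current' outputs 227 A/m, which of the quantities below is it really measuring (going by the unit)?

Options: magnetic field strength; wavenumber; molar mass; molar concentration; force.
magnetic field strength

electric current should have units dimensionally equivalent to A (e.g. A).
The given unit 'A/m' reduces to A / m. Of the listed options, that is the dimensionality of magnetic field strength.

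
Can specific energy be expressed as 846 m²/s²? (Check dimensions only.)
Yes

specific energy has SI base units: m^2 / s^2
m²/s² reduces to the same SI base units, so it is a valid unit for specific energy.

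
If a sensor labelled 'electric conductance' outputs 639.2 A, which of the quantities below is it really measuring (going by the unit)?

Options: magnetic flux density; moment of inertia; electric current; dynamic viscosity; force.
electric current

electric conductance should have units dimensionally equivalent to A^2 * s^3 / (kg * m^2) (e.g. S).
The given unit 'A' reduces to A. Of the listed options, that is the dimensionality of electric current.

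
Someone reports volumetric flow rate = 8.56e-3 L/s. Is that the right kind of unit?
Yes

volumetric flow rate has SI base units: m^3 / s
L/s reduces to the same SI base units, so it is a valid unit for volumetric flow rate.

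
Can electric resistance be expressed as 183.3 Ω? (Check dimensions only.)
Yes

electric resistance has SI base units: kg * m^2 / (A^2 * s^3)
Ω reduces to the same SI base units, so it is a valid unit for electric resistance.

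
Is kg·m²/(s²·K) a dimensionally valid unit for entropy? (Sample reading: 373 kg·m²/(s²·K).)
Yes

entropy has SI base units: kg * m^2 / (s^2 * K)
kg·m²/(s²·K) reduces to the same SI base units, so it is a valid unit for entropy.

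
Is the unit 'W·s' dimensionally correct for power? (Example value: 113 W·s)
No

power has SI base units: kg * m^2 / s^3
W·s does NOT reduce to kg * m^2 / s^3; a valid unit for power would be e.g. W.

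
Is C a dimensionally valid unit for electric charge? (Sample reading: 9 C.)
Yes

electric charge has SI base units: A * s
C reduces to the same SI base units, so it is a valid unit for electric charge.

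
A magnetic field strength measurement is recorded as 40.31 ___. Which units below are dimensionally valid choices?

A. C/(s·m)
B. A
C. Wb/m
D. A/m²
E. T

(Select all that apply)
A

magnetic field strength has SI base units: A / m

Checking each option against A / m:
  A. C/(s·m): ✓ matches
  B. A: ✗ does not match
  C. Wb/m: ✗ does not match
  D. A/m²: ✗ does not match
  E. T: ✗ does not match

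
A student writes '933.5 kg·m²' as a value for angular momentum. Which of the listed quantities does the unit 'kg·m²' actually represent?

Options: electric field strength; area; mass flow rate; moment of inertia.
moment of inertia

angular momentum should have units dimensionally equivalent to kg * m^2 / s (e.g. kg·m²/s).
The given unit 'kg·m²' reduces to kg * m^2. Of the listed options, that is the dimensionality of moment of inertia.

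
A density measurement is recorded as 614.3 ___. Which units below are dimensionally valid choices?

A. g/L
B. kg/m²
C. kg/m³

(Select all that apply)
A, C

density has SI base units: kg / m^3

Checking each option against kg / m^3:
  A. g/L: ✓ matches
  B. kg/m²: ✗ does not match
  C. kg/m³: ✓ matches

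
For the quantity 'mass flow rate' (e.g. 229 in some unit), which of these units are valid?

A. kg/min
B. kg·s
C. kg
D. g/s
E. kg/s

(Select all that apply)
A, D, E

mass flow rate has SI base units: kg / s

Checking each option against kg / s:
  A. kg/min: ✓ matches
  B. kg·s: ✗ does not match
  C. kg: ✗ does not match
  D. g/s: ✓ matches
  E. kg/s: ✓ matches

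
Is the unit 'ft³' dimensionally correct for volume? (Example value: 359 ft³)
Yes

volume has SI base units: m^3
ft³ reduces to the same SI base units, so it is a valid unit for volume.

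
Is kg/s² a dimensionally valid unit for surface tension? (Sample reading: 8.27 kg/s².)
Yes

surface tension has SI base units: kg / s^2
kg/s² reduces to the same SI base units, so it is a valid unit for surface tension.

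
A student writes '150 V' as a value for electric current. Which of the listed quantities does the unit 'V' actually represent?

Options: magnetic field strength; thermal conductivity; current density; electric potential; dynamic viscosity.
electric potential

electric current should have units dimensionally equivalent to A (e.g. A).
The given unit 'V' reduces to kg * m^2 / (A * s^3). Of the listed options, that is the dimensionality of electric potential.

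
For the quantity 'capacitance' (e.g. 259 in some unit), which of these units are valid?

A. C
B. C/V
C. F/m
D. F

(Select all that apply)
B, D

capacitance has SI base units: A^2 * s^4 / (kg * m^2)

Checking each option against A^2 * s^4 / (kg * m^2):
  A. C: ✗ does not match
  B. C/V: ✓ matches
  C. F/m: ✗ does not match
  D. F: ✓ matches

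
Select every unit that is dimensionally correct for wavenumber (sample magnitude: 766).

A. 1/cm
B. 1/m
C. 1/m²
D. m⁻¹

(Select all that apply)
A, B, D

wavenumber has SI base units: 1 / m

Checking each option against 1 / m:
  A. 1/cm: ✓ matches
  B. 1/m: ✓ matches
  C. 1/m²: ✗ does not match
  D. m⁻¹: ✓ matches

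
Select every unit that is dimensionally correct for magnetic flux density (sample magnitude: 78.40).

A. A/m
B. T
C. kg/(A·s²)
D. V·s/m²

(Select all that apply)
B, C, D

magnetic flux density has SI base units: kg / (A * s^2)

Checking each option against kg / (A * s^2):
  A. A/m: ✗ does not match
  B. T: ✓ matches
  C. kg/(A·s²): ✓ matches
  D. V·s/m²: ✓ matches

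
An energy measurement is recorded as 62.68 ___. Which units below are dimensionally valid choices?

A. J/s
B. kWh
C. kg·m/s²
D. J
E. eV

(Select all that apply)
B, D, E

energy has SI base units: kg * m^2 / s^2

Checking each option against kg * m^2 / s^2:
  A. J/s: ✗ does not match
  B. kWh: ✓ matches
  C. kg·m/s²: ✗ does not match
  D. J: ✓ matches
  E. eV: ✓ matches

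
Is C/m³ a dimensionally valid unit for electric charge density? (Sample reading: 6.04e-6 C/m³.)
Yes

electric charge density has SI base units: A * s / m^3
C/m³ reduces to the same SI base units, so it is a valid unit for electric charge density.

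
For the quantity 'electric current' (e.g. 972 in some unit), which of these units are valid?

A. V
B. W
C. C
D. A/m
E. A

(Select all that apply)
E

electric current has SI base units: A

Checking each option against A:
  A. V: ✗ does not match
  B. W: ✗ does not match
  C. C: ✗ does not match
  D. A/m: ✗ does not match
  E. A: ✓ matches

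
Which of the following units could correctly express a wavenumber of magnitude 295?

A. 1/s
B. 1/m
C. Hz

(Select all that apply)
B

wavenumber has SI base units: 1 / m

Checking each option against 1 / m:
  A. 1/s: ✗ does not match
  B. 1/m: ✓ matches
  C. Hz: ✗ does not match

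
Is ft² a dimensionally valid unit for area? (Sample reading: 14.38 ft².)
Yes

area has SI base units: m^2
ft² reduces to the same SI base units, so it is a valid unit for area.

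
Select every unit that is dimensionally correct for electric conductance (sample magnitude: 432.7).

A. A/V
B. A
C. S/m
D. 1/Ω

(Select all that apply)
A, D

electric conductance has SI base units: A^2 * s^3 / (kg * m^2)

Checking each option against A^2 * s^3 / (kg * m^2):
  A. A/V: ✓ matches
  B. A: ✗ does not match
  C. S/m: ✗ does not match
  D. 1/Ω: ✓ matches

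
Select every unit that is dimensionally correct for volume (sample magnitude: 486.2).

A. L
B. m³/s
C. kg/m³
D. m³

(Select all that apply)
A, D

volume has SI base units: m^3

Checking each option against m^3:
  A. L: ✓ matches
  B. m³/s: ✗ does not match
  C. kg/m³: ✗ does not match
  D. m³: ✓ matches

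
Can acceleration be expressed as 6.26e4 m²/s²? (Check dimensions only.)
No

acceleration has SI base units: m / s^2
m²/s² does NOT reduce to m / s^2; a valid unit for acceleration would be e.g. m/s².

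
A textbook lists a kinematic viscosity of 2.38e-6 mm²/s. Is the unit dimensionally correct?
Yes

kinematic viscosity has SI base units: m^2 / s
mm²/s reduces to the same SI base units, so it is a valid unit for kinematic viscosity.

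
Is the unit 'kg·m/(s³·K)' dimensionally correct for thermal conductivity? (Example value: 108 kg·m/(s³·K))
Yes

thermal conductivity has SI base units: kg * m / (s^3 * K)
kg·m/(s³·K) reduces to the same SI base units, so it is a valid unit for thermal conductivity.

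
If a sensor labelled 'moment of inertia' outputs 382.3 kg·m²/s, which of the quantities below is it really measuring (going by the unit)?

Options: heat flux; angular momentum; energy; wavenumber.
angular momentum

moment of inertia should have units dimensionally equivalent to kg * m^2 (e.g. kg·m²).
The given unit 'kg·m²/s' reduces to kg * m^2 / s. Of the listed options, that is the dimensionality of angular momentum.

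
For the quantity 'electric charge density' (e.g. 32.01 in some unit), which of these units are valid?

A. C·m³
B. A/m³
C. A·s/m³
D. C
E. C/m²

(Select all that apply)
C

electric charge density has SI base units: A * s / m^3

Checking each option against A * s / m^3:
  A. C·m³: ✗ does not match
  B. A/m³: ✗ does not match
  C. A·s/m³: ✓ matches
  D. C: ✗ does not match
  E. C/m²: ✗ does not match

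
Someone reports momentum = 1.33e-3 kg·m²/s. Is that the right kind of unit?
No

momentum has SI base units: kg * m / s
kg·m²/s does NOT reduce to kg * m / s; a valid unit for momentum would be e.g. kg·m/s.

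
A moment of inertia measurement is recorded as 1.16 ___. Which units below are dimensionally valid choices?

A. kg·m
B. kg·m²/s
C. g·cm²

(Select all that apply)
C

moment of inertia has SI base units: kg * m^2

Checking each option against kg * m^2:
  A. kg·m: ✗ does not match
  B. kg·m²/s: ✗ does not match
  C. g·cm²: ✓ matches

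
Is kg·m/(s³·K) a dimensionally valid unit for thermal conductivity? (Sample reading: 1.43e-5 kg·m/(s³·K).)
Yes

thermal conductivity has SI base units: kg * m / (s^3 * K)
kg·m/(s³·K) reduces to the same SI base units, so it is a valid unit for thermal conductivity.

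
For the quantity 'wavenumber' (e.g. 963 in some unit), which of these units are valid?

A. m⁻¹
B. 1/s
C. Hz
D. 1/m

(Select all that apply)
A, D

wavenumber has SI base units: 1 / m

Checking each option against 1 / m:
  A. m⁻¹: ✓ matches
  B. 1/s: ✗ does not match
  C. Hz: ✗ does not match
  D. 1/m: ✓ matches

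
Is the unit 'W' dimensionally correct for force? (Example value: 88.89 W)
No

force has SI base units: kg * m / s^2
W does NOT reduce to kg * m / s^2; a valid unit for force would be e.g. N.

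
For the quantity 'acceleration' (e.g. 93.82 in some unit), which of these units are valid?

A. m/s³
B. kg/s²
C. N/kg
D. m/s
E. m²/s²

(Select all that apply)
C

acceleration has SI base units: m / s^2

Checking each option against m / s^2:
  A. m/s³: ✗ does not match
  B. kg/s²: ✗ does not match
  C. N/kg: ✓ matches
  D. m/s: ✗ does not match
  E. m²/s²: ✗ does not match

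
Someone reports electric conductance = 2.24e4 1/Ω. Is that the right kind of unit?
Yes

electric conductance has SI base units: A^2 * s^3 / (kg * m^2)
1/Ω reduces to the same SI base units, so it is a valid unit for electric conductance.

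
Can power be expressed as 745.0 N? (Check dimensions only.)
No

power has SI base units: kg * m^2 / s^3
N does NOT reduce to kg * m^2 / s^3; a valid unit for power would be e.g. W.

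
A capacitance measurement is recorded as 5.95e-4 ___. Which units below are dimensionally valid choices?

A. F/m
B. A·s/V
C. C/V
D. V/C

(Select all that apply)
B, C

capacitance has SI base units: A^2 * s^4 / (kg * m^2)

Checking each option against A^2 * s^4 / (kg * m^2):
  A. F/m: ✗ does not match
  B. A·s/V: ✓ matches
  C. C/V: ✓ matches
  D. V/C: ✗ does not match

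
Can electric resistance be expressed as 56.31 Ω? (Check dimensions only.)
Yes

electric resistance has SI base units: kg * m^2 / (A^2 * s^3)
Ω reduces to the same SI base units, so it is a valid unit for electric resistance.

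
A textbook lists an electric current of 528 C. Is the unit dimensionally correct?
No

electric current has SI base units: A
C does NOT reduce to A; a valid unit for electric current would be e.g. A.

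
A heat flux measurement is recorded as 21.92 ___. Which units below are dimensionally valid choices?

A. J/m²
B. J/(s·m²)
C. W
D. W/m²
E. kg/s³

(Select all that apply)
B, D, E

heat flux has SI base units: kg / s^3

Checking each option against kg / s^3:
  A. J/m²: ✗ does not match
  B. J/(s·m²): ✓ matches
  C. W: ✗ does not match
  D. W/m²: ✓ matches
  E. kg/s³: ✓ matches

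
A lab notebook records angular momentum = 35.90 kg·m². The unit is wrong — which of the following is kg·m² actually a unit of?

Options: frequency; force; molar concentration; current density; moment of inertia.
moment of inertia

angular momentum should have units dimensionally equivalent to kg * m^2 / s (e.g. kg·m²/s).
The given unit 'kg·m²' reduces to kg * m^2. Of the listed options, that is the dimensionality of moment of inertia.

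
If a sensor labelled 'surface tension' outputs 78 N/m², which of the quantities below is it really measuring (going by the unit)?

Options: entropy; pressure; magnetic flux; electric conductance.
pressure

surface tension should have units dimensionally equivalent to kg / s^2 (e.g. N/m).
The given unit 'N/m²' reduces to kg / (m * s^2). Of the listed options, that is the dimensionality of pressure.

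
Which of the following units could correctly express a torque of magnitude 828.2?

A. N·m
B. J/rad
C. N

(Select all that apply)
A, B

torque has SI base units: kg * m^2 / s^2

Checking each option against kg * m^2 / s^2:
  A. N·m: ✓ matches
  B. J/rad: ✓ matches
  C. N: ✗ does not match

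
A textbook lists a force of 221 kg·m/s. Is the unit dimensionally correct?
No

force has SI base units: kg * m / s^2
kg·m/s does NOT reduce to kg * m / s^2; a valid unit for force would be e.g. N.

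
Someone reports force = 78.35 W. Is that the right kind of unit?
No

force has SI base units: kg * m / s^2
W does NOT reduce to kg * m / s^2; a valid unit for force would be e.g. N.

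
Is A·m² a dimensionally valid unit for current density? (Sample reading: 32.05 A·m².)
No

current density has SI base units: A / m^2
A·m² does NOT reduce to A / m^2; a valid unit for current density would be e.g. A/m².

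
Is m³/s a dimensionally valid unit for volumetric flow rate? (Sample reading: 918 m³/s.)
Yes

volumetric flow rate has SI base units: m^3 / s
m³/s reduces to the same SI base units, so it is a valid unit for volumetric flow rate.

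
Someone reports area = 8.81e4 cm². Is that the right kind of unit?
Yes

area has SI base units: m^2
cm² reduces to the same SI base units, so it is a valid unit for area.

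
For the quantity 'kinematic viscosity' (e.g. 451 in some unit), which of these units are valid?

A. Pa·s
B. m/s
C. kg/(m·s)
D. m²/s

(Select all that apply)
D

kinematic viscosity has SI base units: m^2 / s

Checking each option against m^2 / s:
  A. Pa·s: ✗ does not match
  B. m/s: ✗ does not match
  C. kg/(m·s): ✗ does not match
  D. m²/s: ✓ matches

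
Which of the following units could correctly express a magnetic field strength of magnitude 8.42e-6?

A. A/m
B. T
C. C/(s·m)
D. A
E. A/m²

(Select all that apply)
A, C

magnetic field strength has SI base units: A / m

Checking each option against A / m:
  A. A/m: ✓ matches
  B. T: ✗ does not match
  C. C/(s·m): ✓ matches
  D. A: ✗ does not match
  E. A/m²: ✗ does not match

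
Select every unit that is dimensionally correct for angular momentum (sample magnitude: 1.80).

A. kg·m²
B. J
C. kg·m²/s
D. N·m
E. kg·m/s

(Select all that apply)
C

angular momentum has SI base units: kg * m^2 / s

Checking each option against kg * m^2 / s:
  A. kg·m²: ✗ does not match
  B. J: ✗ does not match
  C. kg·m²/s: ✓ matches
  D. N·m: ✗ does not match
  E. kg·m/s: ✗ does not match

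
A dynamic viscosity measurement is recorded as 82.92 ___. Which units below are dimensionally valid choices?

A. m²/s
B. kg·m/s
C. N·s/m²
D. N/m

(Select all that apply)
C

dynamic viscosity has SI base units: kg / (m * s)

Checking each option against kg / (m * s):
  A. m²/s: ✗ does not match
  B. kg·m/s: ✗ does not match
  C. N·s/m²: ✓ matches
  D. N/m: ✗ does not match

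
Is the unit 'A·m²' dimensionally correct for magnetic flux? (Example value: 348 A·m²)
No

magnetic flux has SI base units: kg * m^2 / (A * s^2)
A·m² does NOT reduce to kg * m^2 / (A * s^2); a valid unit for magnetic flux would be e.g. Wb.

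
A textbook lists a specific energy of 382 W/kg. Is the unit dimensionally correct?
No

specific energy has SI base units: m^2 / s^2
W/kg does NOT reduce to m^2 / s^2; a valid unit for specific energy would be e.g. J/kg.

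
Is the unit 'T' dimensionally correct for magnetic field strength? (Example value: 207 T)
No

magnetic field strength has SI base units: A / m
T does NOT reduce to A / m; a valid unit for magnetic field strength would be e.g. A/m.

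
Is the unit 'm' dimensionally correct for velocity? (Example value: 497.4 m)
No

velocity has SI base units: m / s
m does NOT reduce to m / s; a valid unit for velocity would be e.g. m/s.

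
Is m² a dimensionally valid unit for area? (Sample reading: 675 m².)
Yes

area has SI base units: m^2
m² reduces to the same SI base units, so it is a valid unit for area.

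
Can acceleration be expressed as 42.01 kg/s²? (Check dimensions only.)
No

acceleration has SI base units: m / s^2
kg/s² does NOT reduce to m / s^2; a valid unit for acceleration would be e.g. m/s².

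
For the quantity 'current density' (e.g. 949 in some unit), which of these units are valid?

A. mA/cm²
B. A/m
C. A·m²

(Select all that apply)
A

current density has SI base units: A / m^2

Checking each option against A / m^2:
  A. mA/cm²: ✓ matches
  B. A/m: ✗ does not match
  C. A·m²: ✗ does not match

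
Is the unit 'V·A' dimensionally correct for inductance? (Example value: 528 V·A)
No

inductance has SI base units: kg * m^2 / (A^2 * s^2)
V·A does NOT reduce to kg * m^2 / (A^2 * s^2); a valid unit for inductance would be e.g. H.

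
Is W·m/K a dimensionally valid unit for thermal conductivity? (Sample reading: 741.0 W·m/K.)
No

thermal conductivity has SI base units: kg * m / (s^3 * K)
W·m/K does NOT reduce to kg * m / (s^3 * K); a valid unit for thermal conductivity would be e.g. W/(m·K).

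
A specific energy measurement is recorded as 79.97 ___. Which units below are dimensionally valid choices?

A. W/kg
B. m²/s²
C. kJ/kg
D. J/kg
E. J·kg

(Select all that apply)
B, C, D

specific energy has SI base units: m^2 / s^2

Checking each option against m^2 / s^2:
  A. W/kg: ✗ does not match
  B. m²/s²: ✓ matches
  C. kJ/kg: ✓ matches
  D. J/kg: ✓ matches
  E. J·kg: ✗ does not match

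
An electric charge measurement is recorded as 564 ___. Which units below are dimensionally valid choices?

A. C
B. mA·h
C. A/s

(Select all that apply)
A, B

electric charge has SI base units: A * s

Checking each option against A * s:
  A. C: ✓ matches
  B. mA·h: ✓ matches
  C. A/s: ✗ does not match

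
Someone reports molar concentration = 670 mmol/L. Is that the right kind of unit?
Yes

molar concentration has SI base units: mol / m^3
mmol/L reduces to the same SI base units, so it is a valid unit for molar concentration.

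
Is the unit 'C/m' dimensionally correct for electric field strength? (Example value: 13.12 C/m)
No

electric field strength has SI base units: kg * m / (A * s^3)
C/m does NOT reduce to kg * m / (A * s^3); a valid unit for electric field strength would be e.g. V/m.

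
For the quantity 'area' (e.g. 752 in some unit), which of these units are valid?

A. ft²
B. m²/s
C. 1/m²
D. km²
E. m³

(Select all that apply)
A, D

area has SI base units: m^2

Checking each option against m^2:
  A. ft²: ✓ matches
  B. m²/s: ✗ does not match
  C. 1/m²: ✗ does not match
  D. km²: ✓ matches
  E. m³: ✗ does not match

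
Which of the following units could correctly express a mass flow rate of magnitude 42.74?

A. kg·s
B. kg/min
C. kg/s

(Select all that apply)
B, C

mass flow rate has SI base units: kg / s

Checking each option against kg / s:
  A. kg·s: ✗ does not match
  B. kg/min: ✓ matches
  C. kg/s: ✓ matches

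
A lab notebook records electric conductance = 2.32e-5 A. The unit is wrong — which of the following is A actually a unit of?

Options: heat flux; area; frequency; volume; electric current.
electric current

electric conductance should have units dimensionally equivalent to A^2 * s^3 / (kg * m^2) (e.g. S).
The given unit 'A' reduces to A. Of the listed options, that is the dimensionality of electric current.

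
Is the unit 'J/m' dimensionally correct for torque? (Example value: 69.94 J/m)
No

torque has SI base units: kg * m^2 / s^2
J/m does NOT reduce to kg * m^2 / s^2; a valid unit for torque would be e.g. N·m.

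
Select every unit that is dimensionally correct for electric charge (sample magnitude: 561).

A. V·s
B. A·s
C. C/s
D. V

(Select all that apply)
B

electric charge has SI base units: A * s

Checking each option against A * s:
  A. V·s: ✗ does not match
  B. A·s: ✓ matches
  C. C/s: ✗ does not match
  D. V: ✗ does not match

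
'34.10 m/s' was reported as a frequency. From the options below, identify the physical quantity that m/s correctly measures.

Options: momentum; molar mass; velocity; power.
velocity

frequency should have units dimensionally equivalent to 1 / s (e.g. Hz).
The given unit 'm/s' reduces to m / s. Of the listed options, that is the dimensionality of velocity.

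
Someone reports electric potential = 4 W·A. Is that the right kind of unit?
No

electric potential has SI base units: kg * m^2 / (A * s^3)
W·A does NOT reduce to kg * m^2 / (A * s^3); a valid unit for electric potential would be e.g. V.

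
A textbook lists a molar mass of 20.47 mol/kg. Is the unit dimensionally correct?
No

molar mass has SI base units: kg / mol
mol/kg does NOT reduce to kg / mol; a valid unit for molar mass would be e.g. kg/mol.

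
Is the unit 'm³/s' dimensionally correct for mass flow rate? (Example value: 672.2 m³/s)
No

mass flow rate has SI base units: kg / s
m³/s does NOT reduce to kg / s; a valid unit for mass flow rate would be e.g. kg/s.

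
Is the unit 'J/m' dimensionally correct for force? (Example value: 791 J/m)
Yes

force has SI base units: kg * m / s^2
J/m reduces to the same SI base units, so it is a valid unit for force.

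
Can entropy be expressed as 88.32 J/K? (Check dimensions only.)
Yes

entropy has SI base units: kg * m^2 / (s^2 * K)
J/K reduces to the same SI base units, so it is a valid unit for entropy.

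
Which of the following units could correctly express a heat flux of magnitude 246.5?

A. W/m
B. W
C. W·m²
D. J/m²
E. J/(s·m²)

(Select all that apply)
E

heat flux has SI base units: kg / s^3

Checking each option against kg / s^3:
  A. W/m: ✗ does not match
  B. W: ✗ does not match
  C. W·m²: ✗ does not match
  D. J/m²: ✗ does not match
  E. J/(s·m²): ✓ matches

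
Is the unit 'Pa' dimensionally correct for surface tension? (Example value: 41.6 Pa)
No

surface tension has SI base units: kg / s^2
Pa does NOT reduce to kg / s^2; a valid unit for surface tension would be e.g. N/m.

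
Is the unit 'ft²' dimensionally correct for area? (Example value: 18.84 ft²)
Yes

area has SI base units: m^2
ft² reduces to the same SI base units, so it is a valid unit for area.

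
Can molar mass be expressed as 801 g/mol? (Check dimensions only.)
Yes

molar mass has SI base units: kg / mol
g/mol reduces to the same SI base units, so it is a valid unit for molar mass.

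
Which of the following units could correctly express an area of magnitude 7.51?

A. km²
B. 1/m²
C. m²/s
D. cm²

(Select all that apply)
A, D

area has SI base units: m^2

Checking each option against m^2:
  A. km²: ✓ matches
  B. 1/m²: ✗ does not match
  C. m²/s: ✗ does not match
  D. cm²: ✓ matches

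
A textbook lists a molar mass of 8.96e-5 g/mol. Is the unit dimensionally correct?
Yes

molar mass has SI base units: kg / mol
g/mol reduces to the same SI base units, so it is a valid unit for molar mass.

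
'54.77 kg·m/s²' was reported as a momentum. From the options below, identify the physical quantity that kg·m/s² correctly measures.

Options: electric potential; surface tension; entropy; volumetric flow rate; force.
force

momentum should have units dimensionally equivalent to kg * m / s (e.g. kg·m/s).
The given unit 'kg·m/s²' reduces to kg * m / s^2. Of the listed options, that is the dimensionality of force.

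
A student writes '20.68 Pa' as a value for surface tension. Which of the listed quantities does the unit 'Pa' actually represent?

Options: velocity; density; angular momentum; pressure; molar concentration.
pressure

surface tension should have units dimensionally equivalent to kg / s^2 (e.g. N/m).
The given unit 'Pa' reduces to kg / (m * s^2). Of the listed options, that is the dimensionality of pressure.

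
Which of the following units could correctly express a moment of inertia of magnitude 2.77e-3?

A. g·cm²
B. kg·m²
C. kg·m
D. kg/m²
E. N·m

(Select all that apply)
A, B

moment of inertia has SI base units: kg * m^2

Checking each option against kg * m^2:
  A. g·cm²: ✓ matches
  B. kg·m²: ✓ matches
  C. kg·m: ✗ does not match
  D. kg/m²: ✗ does not match
  E. N·m: ✗ does not match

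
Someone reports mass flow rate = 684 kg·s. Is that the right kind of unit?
No

mass flow rate has SI base units: kg / s
kg·s does NOT reduce to kg / s; a valid unit for mass flow rate would be e.g. kg/s.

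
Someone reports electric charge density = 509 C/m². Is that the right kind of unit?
No

electric charge density has SI base units: A * s / m^3
C/m² does NOT reduce to A * s / m^3; a valid unit for electric charge density would be e.g. C/m³.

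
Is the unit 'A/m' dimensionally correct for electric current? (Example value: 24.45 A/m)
No

electric current has SI base units: A
A/m does NOT reduce to A; a valid unit for electric current would be e.g. A.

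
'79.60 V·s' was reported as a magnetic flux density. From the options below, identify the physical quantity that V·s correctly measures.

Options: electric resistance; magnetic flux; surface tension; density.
magnetic flux

magnetic flux density should have units dimensionally equivalent to kg / (A * s^2) (e.g. T).
The given unit 'V·s' reduces to kg * m^2 / (A * s^2). Of the listed options, that is the dimensionality of magnetic flux.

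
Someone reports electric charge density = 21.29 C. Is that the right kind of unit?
No

electric charge density has SI base units: A * s / m^3
C does NOT reduce to A * s / m^3; a valid unit for electric charge density would be e.g. C/m³.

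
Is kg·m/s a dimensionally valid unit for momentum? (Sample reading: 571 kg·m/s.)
Yes

momentum has SI base units: kg * m / s
kg·m/s reduces to the same SI base units, so it is a valid unit for momentum.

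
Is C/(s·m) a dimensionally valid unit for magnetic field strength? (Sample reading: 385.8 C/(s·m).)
Yes

magnetic field strength has SI base units: A / m
C/(s·m) reduces to the same SI base units, so it is a valid unit for magnetic field strength.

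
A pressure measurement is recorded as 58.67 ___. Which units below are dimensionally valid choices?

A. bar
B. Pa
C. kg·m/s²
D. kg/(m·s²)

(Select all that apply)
A, B, D

pressure has SI base units: kg / (m * s^2)

Checking each option against kg / (m * s^2):
  A. bar: ✓ matches
  B. Pa: ✓ matches
  C. kg·m/s²: ✗ does not match
  D. kg/(m·s²): ✓ matches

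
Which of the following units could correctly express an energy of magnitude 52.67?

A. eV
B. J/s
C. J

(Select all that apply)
A, C

energy has SI base units: kg * m^2 / s^2

Checking each option against kg * m^2 / s^2:
  A. eV: ✓ matches
  B. J/s: ✗ does not match
  C. J: ✓ matches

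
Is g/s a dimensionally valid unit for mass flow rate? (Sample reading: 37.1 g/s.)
Yes

mass flow rate has SI base units: kg / s
g/s reduces to the same SI base units, so it is a valid unit for mass flow rate.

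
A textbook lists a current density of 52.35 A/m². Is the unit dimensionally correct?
Yes

current density has SI base units: A / m^2
A/m² reduces to the same SI base units, so it is a valid unit for current density.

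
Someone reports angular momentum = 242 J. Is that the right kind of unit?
No

angular momentum has SI base units: kg * m^2 / s
J does NOT reduce to kg * m^2 / s; a valid unit for angular momentum would be e.g. kg·m²/s.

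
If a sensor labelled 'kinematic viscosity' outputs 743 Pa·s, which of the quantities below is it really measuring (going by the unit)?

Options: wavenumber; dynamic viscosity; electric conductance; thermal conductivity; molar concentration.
dynamic viscosity

kinematic viscosity should have units dimensionally equivalent to m^2 / s (e.g. m²/s).
The given unit 'Pa·s' reduces to kg / (m * s). Of the listed options, that is the dimensionality of dynamic viscosity.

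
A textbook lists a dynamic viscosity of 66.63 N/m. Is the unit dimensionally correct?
No

dynamic viscosity has SI base units: kg / (m * s)
N/m does NOT reduce to kg / (m * s); a valid unit for dynamic viscosity would be e.g. Pa·s.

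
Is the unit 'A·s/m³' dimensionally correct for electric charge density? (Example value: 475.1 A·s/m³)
Yes

electric charge density has SI base units: A * s / m^3
A·s/m³ reduces to the same SI base units, so it is a valid unit for electric charge density.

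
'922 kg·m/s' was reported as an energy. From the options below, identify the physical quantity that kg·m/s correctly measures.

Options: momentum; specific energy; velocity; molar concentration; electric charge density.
momentum

energy should have units dimensionally equivalent to kg * m^2 / s^2 (e.g. J).
The given unit 'kg·m/s' reduces to kg * m / s. Of the listed options, that is the dimensionality of momentum.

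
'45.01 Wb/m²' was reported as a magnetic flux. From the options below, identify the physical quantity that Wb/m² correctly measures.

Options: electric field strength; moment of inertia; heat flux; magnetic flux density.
magnetic flux density

magnetic flux should have units dimensionally equivalent to kg * m^2 / (A * s^2) (e.g. Wb).
The given unit 'Wb/m²' reduces to kg / (A * s^2). Of the listed options, that is the dimensionality of magnetic flux density.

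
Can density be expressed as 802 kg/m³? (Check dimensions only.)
Yes

density has SI base units: kg / m^3
kg/m³ reduces to the same SI base units, so it is a valid unit for density.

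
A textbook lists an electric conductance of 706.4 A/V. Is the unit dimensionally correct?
Yes

electric conductance has SI base units: A^2 * s^3 / (kg * m^2)
A/V reduces to the same SI base units, so it is a valid unit for electric conductance.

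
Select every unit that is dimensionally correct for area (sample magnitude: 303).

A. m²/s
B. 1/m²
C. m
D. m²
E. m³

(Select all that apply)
D

area has SI base units: m^2

Checking each option against m^2:
  A. m²/s: ✗ does not match
  B. 1/m²: ✗ does not match
  C. m: ✗ does not match
  D. m²: ✓ matches
  E. m³: ✗ does not match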